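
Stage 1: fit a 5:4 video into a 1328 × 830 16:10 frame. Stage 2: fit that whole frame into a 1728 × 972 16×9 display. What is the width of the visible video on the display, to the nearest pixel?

First fit — 5:4 into 1328×830 spans the height: 1037.50 × 830.00.
The 16:10 canvas is height-limited in 1728×972, giving 1555.20 × 972.00; scale factor 1.1711.
So the video's width is 1037.50 × 1.1711 ≈ 1215.00.

1215 px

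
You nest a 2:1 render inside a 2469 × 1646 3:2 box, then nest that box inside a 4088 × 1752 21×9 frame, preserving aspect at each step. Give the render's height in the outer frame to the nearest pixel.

1314 px

2:1 in 2469×1646: fills the width, so the render is 2469.00 × 1234.50.
3:2 in 4088×1752: fills the height, so the intermediate becomes 2628.00 × 1752.00 — a scale of ×1.0644.
The render scales with it: height 1234.50 × 1.0644 ≈ 1314.00.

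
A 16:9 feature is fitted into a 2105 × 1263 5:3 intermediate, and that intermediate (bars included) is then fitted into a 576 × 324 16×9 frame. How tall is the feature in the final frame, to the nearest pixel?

304 px

16:9 in 2105×1263: fills the width, so the feature is 2105.00 × 1184.06.
The 5:3 canvas is height-limited in 576×324, giving 540.00 × 324.00; scale factor 0.2565.
Applying the same ×0.2565: 1184.06 → 303.75.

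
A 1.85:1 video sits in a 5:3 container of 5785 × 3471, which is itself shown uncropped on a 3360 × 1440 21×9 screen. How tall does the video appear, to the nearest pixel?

1297 px

Inside the 5785×3471 canvas the video is width-limited at 5785.00 × 3127.03.
Second fit — the 5:3 canvas into 3360×1440 spans the height: 2400.00 × 1440.00 (×0.4149 from 5785×3471).
The video scales with it: height 3127.03 × 0.4149 ≈ 1297.30.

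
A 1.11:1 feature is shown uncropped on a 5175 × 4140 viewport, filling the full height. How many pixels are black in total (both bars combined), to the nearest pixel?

2399544 pixels

Content width = 4140 × 1.110 ≈ 4595.4000 px.
5175 − 4595.4000 = 579.6000 px of bars.
That's 579.6000 × 4140 ≈ 2399544 black pixels.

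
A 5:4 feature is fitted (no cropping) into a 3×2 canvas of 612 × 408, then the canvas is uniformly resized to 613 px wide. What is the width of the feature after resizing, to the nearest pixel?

511 px

In the 612×408 frame the feature fills the height: width = 408 × 5/4 ≈ 510.00 px.
The frame scales by 613/612 = 1.0016; 510.00 × 1.0016 ≈ 510.83 px.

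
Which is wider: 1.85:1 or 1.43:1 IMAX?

1.85:1

1.85 and 1.43; 1.85 > 1.43.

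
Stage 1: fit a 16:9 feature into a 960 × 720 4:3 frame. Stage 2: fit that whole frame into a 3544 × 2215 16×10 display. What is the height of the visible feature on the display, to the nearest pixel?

1661 px

Inside the 960×720 canvas the feature is width-limited at 960.00 × 540.00.
4:3 in 3544×2215: fills the height, so the intermediate becomes 2953.33 × 2215.00 — a scale of ×3.0764.
Applying the same ×3.0764: 540.00 → 1661.25.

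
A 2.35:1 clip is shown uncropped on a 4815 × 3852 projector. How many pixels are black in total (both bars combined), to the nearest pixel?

8681752 pixels

2.35:1 is wider than 5:4, so it spans the full width.
That makes the image 2048.9362 px tall (4815 / 2.350).
Leftover height: 3852 − 2048.9362 = 1803.0638 px.
Bar area = 1803.0638 × 4815 ≈ 8681752 px.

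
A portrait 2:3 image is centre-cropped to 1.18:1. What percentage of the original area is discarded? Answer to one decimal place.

1.18:1 is wider than portrait 2:3, so the crop keeps the full width and trims the height.
Fraction kept = (0.667)/(1.180) ≈ 56.50%, so 43.50% is lost.

43.5%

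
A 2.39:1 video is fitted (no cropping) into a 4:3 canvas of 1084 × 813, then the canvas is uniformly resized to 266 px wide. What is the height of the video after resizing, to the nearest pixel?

111 px

Fitted into 1084×813, the video spans the width; its height is 1084 / 2.390 ≈ 453.56 px.
Scaling 1084 → 266 is ×0.2454, so the height becomes 453.56 × 0.2454 ≈ 111.30 px.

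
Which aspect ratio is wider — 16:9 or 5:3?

16:9 = 1.778 and 5:3 = 1.667; 1.778 > 1.667.

16:9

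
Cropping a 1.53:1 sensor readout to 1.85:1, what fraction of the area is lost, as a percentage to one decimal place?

The width stays; only height is cut (since 1.85:1 is wider than 1.53:1).
(1.530)/(1.850) ≈ 0.827 of the area survives, leaving 17.30% discarded.

17.3%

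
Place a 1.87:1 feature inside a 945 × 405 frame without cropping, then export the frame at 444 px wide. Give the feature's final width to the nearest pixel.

356 px

At 945×405 the feature is height-limited, so width = 405 × 1.870 ≈ 757.35 px.
The frame scales by 444/945 = 0.4698; 757.35 × 0.4698 ≈ 355.83 px.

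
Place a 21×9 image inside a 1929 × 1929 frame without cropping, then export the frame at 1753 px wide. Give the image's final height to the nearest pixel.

751 px

In the 1929×1929 frame the image fills the width: height = 1929 × 9/21 ≈ 826.71 px.
The frame scales by 1753/1929 = 0.9088; 826.71 × 0.9088 ≈ 751.29 px.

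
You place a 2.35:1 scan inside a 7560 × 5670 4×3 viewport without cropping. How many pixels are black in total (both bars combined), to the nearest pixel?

18544519 pixels

2.35:1 is wider than 4×3, so it spans the full width.
That makes the image 3217.0213 px tall (7560 / 2.350).
5670 − 3217.0213 = 2452.9787 px of bars.
Bar area = 2452.9787 × 7560 ≈ 18544519 px.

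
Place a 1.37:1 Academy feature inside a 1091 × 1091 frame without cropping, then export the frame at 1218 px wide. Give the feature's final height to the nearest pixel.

In the 1091×1091 frame the feature fills the width: height = 1091 / 1.370 ≈ 796.35 px.
Resizing to 1218 px wide multiplies everything by 1.1164: 796.35 → 889.05 px.

889 px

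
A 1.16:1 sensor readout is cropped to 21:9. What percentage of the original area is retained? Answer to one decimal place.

The width stays; only height is cut (since 21:9 is wider than 1.16:1).
Area ratio = (1.160)/(2.333) = 49.71% retained.

49.7%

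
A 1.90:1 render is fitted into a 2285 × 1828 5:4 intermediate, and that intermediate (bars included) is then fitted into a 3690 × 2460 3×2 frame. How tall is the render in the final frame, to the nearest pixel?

1618 px

1.90:1 in 2285×1828: fills the width, so the render is 2285.00 × 1202.63.
The 5:4 canvas is height-limited in 3690×2460, giving 3075.00 × 2460.00; scale factor 1.3457.
So the render's height is 1202.63 × 1.3457 ≈ 1618.42.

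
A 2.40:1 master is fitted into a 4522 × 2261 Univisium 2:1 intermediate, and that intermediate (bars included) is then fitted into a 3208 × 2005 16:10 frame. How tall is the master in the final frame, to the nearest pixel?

First fit — 2.40:1 into 4522×2261 spans the width: 4522.00 × 1884.17.
Univisium 2:1 in 3208×2005: fills the width, so the intermediate becomes 3208.00 × 1604.00 — a scale of ×0.7094.
The master scales with it: height 1884.17 × 0.7094 ≈ 1336.67.

1337 px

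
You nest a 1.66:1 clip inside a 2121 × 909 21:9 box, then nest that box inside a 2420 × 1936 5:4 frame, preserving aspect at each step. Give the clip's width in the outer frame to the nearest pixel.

First fit — 1.66:1 into 2121×909 spans the height: 1508.94 × 909.00.
Second fit — the 21:9 canvas into 2420×1936 spans the width: 2420.00 × 1037.14 (×1.1410 from 2121×909).
So the clip's width is 1508.94 × 1.1410 ≈ 1721.66.

1722 px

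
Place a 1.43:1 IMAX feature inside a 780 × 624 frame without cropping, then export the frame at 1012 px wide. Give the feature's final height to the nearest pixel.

708 px

Fitted into 780×624, the feature spans the width; its height is 780 / 1.430 ≈ 545.45 px.
Scaling 780 → 1012 is ×1.2974, so the height becomes 545.45 × 1.2974 ≈ 707.69 px.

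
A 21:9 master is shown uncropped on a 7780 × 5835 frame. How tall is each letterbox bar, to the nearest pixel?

21:9 is wider than 4×3, so it spans the full width.
Content height = 7780 × 9/21 ≈ 3334.29 px.
5835 − 3334.29 = 2500.71 px of bars (1250.36 each).

1250 px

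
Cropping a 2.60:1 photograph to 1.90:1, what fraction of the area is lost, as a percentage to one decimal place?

26.9%

Going from 2.60:1 to 1.90:1 means cutting width while keeping height.
Area ratio = (1.900)/(2.600) = 73.08%; the remaining 26.92% is cropped out.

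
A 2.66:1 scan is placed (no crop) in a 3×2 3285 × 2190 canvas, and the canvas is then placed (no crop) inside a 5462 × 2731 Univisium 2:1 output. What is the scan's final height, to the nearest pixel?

1540 px

Inside the 3285×2190 canvas the scan is width-limited at 3285.00 × 1234.96.
Second fit — the 3×2 canvas into 5462×2731 spans the height: 4096.50 × 2731.00 (×1.2470 from 3285×2190).
The scan scales with it: height 1234.96 × 1.2470 ≈ 1540.04.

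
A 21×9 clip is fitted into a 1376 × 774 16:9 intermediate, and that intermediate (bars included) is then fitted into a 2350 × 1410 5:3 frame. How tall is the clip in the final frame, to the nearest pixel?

1007 px

21×9 in 1376×774: fills the width, so the clip is 1376.00 × 589.71.
Second fit — the 16:9 canvas into 2350×1410 spans the width: 2350.00 × 1321.88 (×1.7078 from 1376×774).
So the clip's height is 589.71 × 1.7078 ≈ 1007.14.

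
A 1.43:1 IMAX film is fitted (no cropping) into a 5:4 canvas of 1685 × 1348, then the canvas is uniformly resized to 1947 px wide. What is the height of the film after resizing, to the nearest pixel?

Fitted into 1685×1348, the film spans the width; its height is 1685 / 1.430 ≈ 1178.32 px.
The frame scales by 1947/1685 = 1.1555; 1178.32 × 1.1555 ≈ 1361.54 px.

1362 px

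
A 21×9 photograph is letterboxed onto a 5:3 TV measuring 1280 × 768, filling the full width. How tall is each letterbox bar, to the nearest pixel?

110 px

That makes the image 548.57 px tall (1280 × 9/21).
768 − 548.57 = 219.43 px of bars (109.71 each).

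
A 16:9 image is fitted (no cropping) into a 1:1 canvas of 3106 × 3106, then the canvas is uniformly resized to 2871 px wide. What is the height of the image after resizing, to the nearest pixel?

1615 px

Fitted into 3106×3106, the image spans the width; its height is 3106 × 9/16 ≈ 1747.12 px.
Resizing to 2871 px wide multiplies everything by 0.9243: 1747.12 → 1614.94 px.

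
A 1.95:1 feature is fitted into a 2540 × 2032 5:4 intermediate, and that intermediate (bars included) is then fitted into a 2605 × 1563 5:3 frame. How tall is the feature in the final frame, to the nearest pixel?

1002 px

Inside the 2540×2032 canvas the feature is width-limited at 2540.00 × 1302.56.
The 5:4 canvas is height-limited in 2605×1563, giving 1953.75 × 1563.00; scale factor 0.7692.
The feature scales with it: height 1302.56 × 0.7692 ≈ 1001.92.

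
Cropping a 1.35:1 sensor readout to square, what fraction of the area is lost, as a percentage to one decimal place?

25.9%

square is narrower than 1.35:1, so the crop keeps the full height and trims the width.
(1.000)/(1.350) ≈ 0.741 of the area survives, leaving 25.93% discarded.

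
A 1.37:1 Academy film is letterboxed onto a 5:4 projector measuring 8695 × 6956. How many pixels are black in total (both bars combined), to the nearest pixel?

1.37:1 Academy (1.370) > 5:4 (1.250), so the film fills the width.
Content height = 8695 / 1.370 ≈ 6346.7153 px.
Black = 6956 − 6346.7153 = 609.2847 px.
Bar area = 609.2847 × 8695 ≈ 5297730 px.

5297730 pixels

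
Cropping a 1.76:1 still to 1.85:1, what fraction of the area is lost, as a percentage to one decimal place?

4.9%

The width stays; only height is cut (since 1.85:1 is wider than 1.76:1).
(1.760)/(1.850) ≈ 0.951 of the area survives, leaving 4.86% discarded.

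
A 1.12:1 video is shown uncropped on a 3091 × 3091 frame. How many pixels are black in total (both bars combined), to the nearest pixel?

1.12:1 is wider than 1:1, so it spans the full width.
The video is 3091 / 1.120 ≈ 2759.8214 px tall.
3091 − 2759.8214 = 331.1786 px of bars.
That's 331.1786 × 3091 ≈ 1023673 black pixels.

1023673 pixels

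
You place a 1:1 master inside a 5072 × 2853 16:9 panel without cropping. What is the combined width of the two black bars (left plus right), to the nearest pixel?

2219 px

1:1 (1.000) < 16:9 (1.778), so the master fills the height.
Content width = 2853 × 1/1 ≈ 2853.00 px.
Leftover width: 5072 − 2853.00 = 2219.00 px.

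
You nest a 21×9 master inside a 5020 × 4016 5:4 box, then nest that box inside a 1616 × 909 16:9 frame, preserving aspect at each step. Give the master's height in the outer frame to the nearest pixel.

487 px

21×9 in 5020×4016: fills the width, so the master is 5020.00 × 2151.43.
The 5:4 canvas is height-limited in 1616×909, giving 1136.25 × 909.00; scale factor 0.2263.
The master scales with it: height 2151.43 × 0.2263 ≈ 486.96.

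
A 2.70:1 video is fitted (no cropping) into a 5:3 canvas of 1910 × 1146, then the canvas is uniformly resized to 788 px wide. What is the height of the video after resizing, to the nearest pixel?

292 px

At 1910×1146 the video is width-limited, so height = 1910 / 2.700 ≈ 707.41 px.
Scaling 1910 → 788 is ×0.4126, so the height becomes 707.41 × 0.4126 ≈ 291.85 px.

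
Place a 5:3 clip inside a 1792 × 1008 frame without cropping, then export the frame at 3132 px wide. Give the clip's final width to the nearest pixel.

2936 px

Fitted into 1792×1008, the clip spans the height; its width is 1008 × 5/3 ≈ 1680.00 px.
Scaling 1792 → 3132 is ×1.7478, so the width becomes 1680.00 × 1.7478 ≈ 2936.25 px.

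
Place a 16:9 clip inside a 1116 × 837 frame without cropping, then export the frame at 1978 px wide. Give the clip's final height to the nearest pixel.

1113 px

Fitted into 1116×837, the clip spans the width; its height is 1116 × 9/16 ≈ 627.75 px.
Scaling 1116 → 1978 is ×1.7724, so the height becomes 627.75 × 1.7724 ≈ 1112.62 px.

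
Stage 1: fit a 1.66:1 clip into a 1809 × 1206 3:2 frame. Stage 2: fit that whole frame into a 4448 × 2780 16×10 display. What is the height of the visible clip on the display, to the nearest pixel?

2512 px

First fit — 1.66:1 into 1809×1206 spans the width: 1809.00 × 1089.76.
Second fit — the 3:2 canvas into 4448×2780 spans the height: 4170.00 × 2780.00 (×2.3051 from 1809×1206).
Applying the same ×2.3051: 1089.76 → 2512.05.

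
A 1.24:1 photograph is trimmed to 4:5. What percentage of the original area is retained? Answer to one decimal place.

64.5%

Going from 1.24:1 to 4:5 means cutting width while keeping height.
(0.800)/(1.240) ≈ 0.645 of the area survives.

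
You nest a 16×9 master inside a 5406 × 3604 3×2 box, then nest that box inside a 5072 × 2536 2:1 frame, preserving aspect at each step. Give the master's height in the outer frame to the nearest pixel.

2140 px

16×9 in 5406×3604: fills the width, so the master is 5406.00 × 3040.88.
The 3×2 canvas is height-limited in 5072×2536, giving 3804.00 × 2536.00; scale factor 0.7037.
Applying the same ×0.7037: 3040.88 → 2139.75.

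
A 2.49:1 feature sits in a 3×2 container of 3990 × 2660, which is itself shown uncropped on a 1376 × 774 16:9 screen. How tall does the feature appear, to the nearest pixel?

2.49:1 in 3990×2660: fills the width, so the feature is 3990.00 × 1602.41.
3×2 in 1376×774: fills the height, so the intermediate becomes 1161.00 × 774.00 — a scale of ×0.2910.
The feature scales with it: height 1602.41 × 0.2910 ≈ 466.27.

466 px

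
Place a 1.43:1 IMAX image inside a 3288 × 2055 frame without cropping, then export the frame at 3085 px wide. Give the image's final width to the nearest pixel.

2757 px

Fitted into 3288×2055, the image spans the height; its width is 2055 × 1.430 ≈ 2938.65 px.
The frame scales by 3085/3288 = 0.9383; 2938.65 × 0.9383 ≈ 2757.22 px.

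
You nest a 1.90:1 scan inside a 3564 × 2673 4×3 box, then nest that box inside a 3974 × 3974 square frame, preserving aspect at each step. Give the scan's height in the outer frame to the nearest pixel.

2092 px

1.90:1 in 3564×2673: fills the width, so the scan is 3564.00 × 1875.79.
Second fit — the 4×3 canvas into 3974×3974 spans the width: 3974.00 × 2980.50 (×1.1150 from 3564×2673).
The scan scales with it: height 1875.79 × 1.1150 ≈ 2091.58.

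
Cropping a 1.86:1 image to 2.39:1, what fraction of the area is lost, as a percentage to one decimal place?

Going from 1.86:1 to 2.39:1 means cutting height while keeping width.
Fraction kept = (1.860)/(2.390) ≈ 77.82%, so 22.18% is lost.

22.2%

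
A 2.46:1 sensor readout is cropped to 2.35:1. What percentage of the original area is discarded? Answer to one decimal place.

4.5%

The height stays; only width is cut (since 2.35:1 is narrower than 2.46:1).
Area ratio = (2.350)/(2.460) = 95.53%; the remaining 4.47% is cropped out.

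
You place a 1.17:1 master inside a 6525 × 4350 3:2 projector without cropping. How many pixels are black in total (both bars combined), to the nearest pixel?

6244425 pixels

Since 1.170 < 1.500, the master is height-limited.
The master is 4350 × 1.170 ≈ 5089.5000 px wide.
Black = 6525 − 5089.5000 = 1435.5000 px.
Bar area = 1435.5000 × 4350 ≈ 6244425 px.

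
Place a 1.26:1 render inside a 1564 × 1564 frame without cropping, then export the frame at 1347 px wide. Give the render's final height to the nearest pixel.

At 1564×1564 the render is width-limited, so height = 1564 / 1.260 ≈ 1241.27 px.
The frame scales by 1347/1564 = 0.8613; 1241.27 × 0.8613 ≈ 1069.05 px.

1069 px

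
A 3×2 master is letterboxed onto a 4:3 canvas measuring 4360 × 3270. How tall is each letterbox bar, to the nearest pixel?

Since 1.500 > 1.333, the master is width-limited.
That makes the image 2906.67 px tall (4360 × 2/3).
Black = 3270 − 2906.67 = 363.33 px, or 181.67 per bar.

182 px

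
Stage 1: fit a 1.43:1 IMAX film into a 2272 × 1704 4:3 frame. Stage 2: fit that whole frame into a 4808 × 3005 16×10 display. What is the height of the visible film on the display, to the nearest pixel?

1.43:1 IMAX in 2272×1704: fills the width, so the film is 2272.00 × 1588.81.
The 4:3 canvas is height-limited in 4808×3005, giving 4006.67 × 3005.00; scale factor 1.7635.
So the film's height is 1588.81 × 1.7635 ≈ 2801.86.

2802 px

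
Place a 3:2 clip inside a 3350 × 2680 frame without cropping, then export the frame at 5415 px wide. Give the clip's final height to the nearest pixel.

Fitted into 3350×2680, the clip spans the width; its height is 3350 × 2/3 ≈ 2233.33 px.
Scaling 3350 → 5415 is ×1.6164, so the height becomes 2233.33 × 1.6164 ≈ 3610.00 px.

3610 px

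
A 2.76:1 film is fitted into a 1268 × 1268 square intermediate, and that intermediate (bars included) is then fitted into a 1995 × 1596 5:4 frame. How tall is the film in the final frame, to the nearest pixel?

Inside the 1268×1268 canvas the film is width-limited at 1268.00 × 459.42.
Second fit — the square canvas into 1995×1596 spans the height: 1596.00 × 1596.00 (×1.2587 from 1268×1268).
So the film's height is 459.42 × 1.2587 ≈ 578.26.

578 px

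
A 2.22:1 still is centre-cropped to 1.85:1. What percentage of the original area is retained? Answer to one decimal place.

1.85:1 is narrower than 2.22:1, so the crop keeps the full height and trims the width.
Area ratio = (1.850)/(2.220) = 83.33% retained.

83.3%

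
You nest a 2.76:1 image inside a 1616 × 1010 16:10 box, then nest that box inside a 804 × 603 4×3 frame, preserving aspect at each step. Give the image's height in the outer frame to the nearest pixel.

Inside the 1616×1010 canvas the image is width-limited at 1616.00 × 585.51.
16:10 in 804×603: fills the width, so the intermediate becomes 804.00 × 502.50 — a scale of ×0.4975.
The image scales with it: height 585.51 × 0.4975 ≈ 291.30.

291 px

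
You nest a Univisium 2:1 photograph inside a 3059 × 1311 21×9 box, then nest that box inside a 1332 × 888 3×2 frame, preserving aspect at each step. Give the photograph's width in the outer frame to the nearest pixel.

1142 px

Univisium 2:1 in 3059×1311: fills the height, so the photograph is 2622.00 × 1311.00.
The 21×9 canvas is width-limited in 1332×888, giving 1332.00 × 570.86; scale factor 0.4354.
Applying the same ×0.4354: 2622.00 → 1141.71.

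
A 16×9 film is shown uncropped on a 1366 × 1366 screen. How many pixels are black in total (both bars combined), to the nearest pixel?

Since 1.778 > 1.000, the film is width-limited.
Content height = 1366 × 9/16 ≈ 768.3750 px.
Black = 1366 − 768.3750 = 597.6250 px.
That's 597.6250 × 1366 ≈ 816356 black pixels.

816356 pixels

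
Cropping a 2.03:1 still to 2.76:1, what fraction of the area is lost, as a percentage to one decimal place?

26.4%

The width stays; only height is cut (since 2.76:1 is wider than 2.03:1).
(2.030)/(2.760) ≈ 0.736 of the area survives, leaving 26.45% discarded.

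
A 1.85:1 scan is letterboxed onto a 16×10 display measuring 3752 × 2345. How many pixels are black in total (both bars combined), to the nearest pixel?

1188978 pixels

Since 1.850 > 1.600, the scan is width-limited.
That makes the image 2028.1081 px tall (3752 / 1.850).
Leftover height: 2345 − 2028.1081 = 316.8919 px.
Bar area = 316.8919 × 3752 ≈ 1188978 px.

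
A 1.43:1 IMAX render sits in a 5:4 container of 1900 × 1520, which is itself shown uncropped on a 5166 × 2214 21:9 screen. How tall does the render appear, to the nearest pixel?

1935 px

1.43:1 IMAX in 1900×1520: fills the width, so the render is 1900.00 × 1328.67.
The 5:4 canvas is height-limited in 5166×2214, giving 2767.50 × 2214.00; scale factor 1.4566.
So the render's height is 1328.67 × 1.4566 ≈ 1935.31.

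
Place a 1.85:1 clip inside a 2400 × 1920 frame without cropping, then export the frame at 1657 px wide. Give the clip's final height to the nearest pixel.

In the 2400×1920 frame the clip fills the width: height = 2400 / 1.850 ≈ 1297.30 px.
The frame scales by 1657/2400 = 0.6904; 1297.30 × 0.6904 ≈ 895.68 px.

896 px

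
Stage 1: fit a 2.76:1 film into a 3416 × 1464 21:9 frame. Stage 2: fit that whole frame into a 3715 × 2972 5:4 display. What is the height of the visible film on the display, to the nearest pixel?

2.76:1 in 3416×1464: fills the width, so the film is 3416.00 × 1237.68.
Second fit — the 21:9 canvas into 3715×2972 spans the width: 3715.00 × 1592.14 (×1.0875 from 3416×1464).
The film scales with it: height 1237.68 × 1.0875 ≈ 1346.01.

1346 px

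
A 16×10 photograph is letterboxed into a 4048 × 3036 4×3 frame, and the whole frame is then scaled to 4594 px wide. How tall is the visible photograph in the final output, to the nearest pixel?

At 4048×3036 the photograph is width-limited, so height = 4048 × 10/16 ≈ 2530.00 px.
Resizing to 4594 px wide multiplies everything by 1.1349: 2530.00 → 2871.25 px.

2871 px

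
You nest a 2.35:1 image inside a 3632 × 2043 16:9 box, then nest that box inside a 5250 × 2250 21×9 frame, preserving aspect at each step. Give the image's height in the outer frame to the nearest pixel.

1702 px

Inside the 3632×2043 canvas the image is width-limited at 3632.00 × 1545.53.
Second fit — the 16:9 canvas into 5250×2250 spans the height: 4000.00 × 2250.00 (×1.1013 from 3632×2043).
So the image's height is 1545.53 × 1.1013 ≈ 1702.13.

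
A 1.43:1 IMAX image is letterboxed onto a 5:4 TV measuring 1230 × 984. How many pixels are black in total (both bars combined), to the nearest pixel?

152348 pixels

Since 1.430 > 1.250, the image is width-limited.
That makes the image 860.1399 px tall (1230 / 1.430).
984 − 860.1399 = 123.8601 px of bars.
Bar area = 123.8601 × 1230 ≈ 152348 px.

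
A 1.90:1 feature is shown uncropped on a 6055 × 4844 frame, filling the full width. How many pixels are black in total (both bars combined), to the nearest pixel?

10034091 pixels

That makes the image 3186.8421 px tall (6055 / 1.900).
4844 − 3186.8421 = 1657.1579 px of bars.
Across the 6055-px span: 1657.1579 × 6055 ≈ 10034091 px.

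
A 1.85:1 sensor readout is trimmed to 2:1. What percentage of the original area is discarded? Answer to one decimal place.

Going from 1.85:1 to 2:1 means cutting height while keeping width.
Fraction kept = (1.850)/(2.000) ≈ 92.50%, so 7.50% is lost.

7.5%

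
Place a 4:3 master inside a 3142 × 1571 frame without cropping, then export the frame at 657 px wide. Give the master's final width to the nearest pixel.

438 px

Fitted into 3142×1571, the master spans the height; its width is 1571 × 4/3 ≈ 2094.67 px.
The frame scales by 657/3142 = 0.2091; 2094.67 × 0.2091 ≈ 438.00 px.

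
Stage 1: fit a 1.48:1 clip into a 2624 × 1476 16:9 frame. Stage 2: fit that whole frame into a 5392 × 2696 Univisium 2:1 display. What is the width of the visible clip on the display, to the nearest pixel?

3990 px

1.48:1 in 2624×1476: fills the height, so the clip is 2184.48 × 1476.00.
The 16:9 canvas is height-limited in 5392×2696, giving 4792.89 × 2696.00; scale factor 1.8266.
Applying the same ×1.8266: 2184.48 → 3990.08.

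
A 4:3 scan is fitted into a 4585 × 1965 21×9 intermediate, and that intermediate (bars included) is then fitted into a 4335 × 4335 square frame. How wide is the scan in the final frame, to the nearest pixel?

2477 px

First fit — 4:3 into 4585×1965 spans the height: 2620.00 × 1965.00.
Second fit — the 21×9 canvas into 4335×4335 spans the width: 4335.00 × 1857.86 (×0.9455 from 4585×1965).
So the scan's width is 2620.00 × 0.9455 ≈ 2477.14.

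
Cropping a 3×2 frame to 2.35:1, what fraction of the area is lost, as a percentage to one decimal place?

2.35:1 is wider than 3×2, so the crop keeps the full width and trims the height.
(1.500)/(2.350) ≈ 0.638 of the area survives, leaving 36.17% discarded.

36.2%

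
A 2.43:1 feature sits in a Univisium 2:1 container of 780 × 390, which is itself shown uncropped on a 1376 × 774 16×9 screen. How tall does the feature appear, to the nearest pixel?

Inside the 780×390 canvas the feature is width-limited at 780.00 × 320.99.
Univisium 2:1 in 1376×774: fills the width, so the intermediate becomes 1376.00 × 688.00 — a scale of ×1.7641.
Applying the same ×1.7641: 320.99 → 566.26.

566 px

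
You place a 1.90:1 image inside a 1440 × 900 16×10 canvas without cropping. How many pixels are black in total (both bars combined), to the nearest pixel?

Since 1.900 > 1.600, the image is width-limited.
Content height = 1440 / 1.900 ≈ 757.8947 px.
Black = 900 − 757.8947 = 142.1053 px.
Bar area = 142.1053 × 1440 ≈ 204632 px.

204632 pixels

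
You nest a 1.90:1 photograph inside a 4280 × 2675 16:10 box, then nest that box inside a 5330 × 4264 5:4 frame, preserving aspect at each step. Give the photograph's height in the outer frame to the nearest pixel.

2805 px

Inside the 4280×2675 canvas the photograph is width-limited at 4280.00 × 2252.63.
16:10 in 5330×4264: fills the width, so the intermediate becomes 5330.00 × 3331.25 — a scale of ×1.2453.
So the photograph's height is 2252.63 × 1.2453 ≈ 2805.26.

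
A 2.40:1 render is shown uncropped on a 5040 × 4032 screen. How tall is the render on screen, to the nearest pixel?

2100 px

Since 2.400 > 1.250, the render is width-limited.
The render is 5040 / 2.400 ≈ 2100.00 px tall.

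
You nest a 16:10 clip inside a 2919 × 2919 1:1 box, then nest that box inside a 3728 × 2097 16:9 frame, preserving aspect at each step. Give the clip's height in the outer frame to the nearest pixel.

1311 px

Inside the 2919×2919 canvas the clip is width-limited at 2919.00 × 1824.38.
1:1 in 3728×2097: fills the height, so the intermediate becomes 2097.00 × 2097.00 — a scale of ×0.7184.
So the clip's height is 1824.38 × 0.7184 ≈ 1310.62.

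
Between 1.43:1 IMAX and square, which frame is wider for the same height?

1.43 and square = 1; 1.43 > 1.

1.43:1 IMAX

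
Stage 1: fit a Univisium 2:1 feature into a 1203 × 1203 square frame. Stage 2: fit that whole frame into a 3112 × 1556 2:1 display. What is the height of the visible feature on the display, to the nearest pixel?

Inside the 1203×1203 canvas the feature is width-limited at 1203.00 × 601.50.
square in 3112×1556: fills the height, so the intermediate becomes 1556.00 × 1556.00 — a scale of ×1.2934.
Applying the same ×1.2934: 601.50 → 778.00.

778 px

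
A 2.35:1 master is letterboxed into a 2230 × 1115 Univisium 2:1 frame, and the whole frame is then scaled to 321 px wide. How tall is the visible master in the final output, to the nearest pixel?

Fitted into 2230×1115, the master spans the width; its height is 2230 / 2.350 ≈ 948.94 px.
Scaling 2230 → 321 is ×0.1439, so the height becomes 948.94 × 0.1439 ≈ 136.60 px.

137 px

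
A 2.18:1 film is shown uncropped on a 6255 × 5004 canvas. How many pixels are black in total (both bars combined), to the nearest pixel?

13352761 pixels

Since 2.180 > 1.250, the film is width-limited.
That makes the image 2869.2661 px tall (6255 / 2.180).
5004 − 2869.2661 = 2134.7339 px of bars.
Bar area = 2134.7339 × 6255 ≈ 13352761 px.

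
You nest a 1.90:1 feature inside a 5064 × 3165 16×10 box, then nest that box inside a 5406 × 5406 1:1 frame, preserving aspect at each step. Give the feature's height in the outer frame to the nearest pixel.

2845 px

Inside the 5064×3165 canvas the feature is width-limited at 5064.00 × 2665.26.
The 16×10 canvas is width-limited in 5406×5406, giving 5406.00 × 3378.75; scale factor 1.0675.
The feature scales with it: height 2665.26 × 1.0675 ≈ 2845.26.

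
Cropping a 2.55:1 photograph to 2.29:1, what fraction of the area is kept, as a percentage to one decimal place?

89.8%

The height stays; only width is cut (since 2.29:1 is narrower than 2.55:1).
Area ratio = (2.290)/(2.550) = 89.80% retained.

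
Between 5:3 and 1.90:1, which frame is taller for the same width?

5:3 = 1.667 and 1.9; 1.9 > 1.667. The smaller width-to-height ratio is the taller frame.

5:3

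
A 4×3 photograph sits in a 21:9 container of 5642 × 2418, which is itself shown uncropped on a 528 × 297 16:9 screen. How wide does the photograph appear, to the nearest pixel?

Inside the 5642×2418 canvas the photograph is height-limited at 3224.00 × 2418.00.
Second fit — the 21:9 canvas into 528×297 spans the width: 528.00 × 226.29 (×0.0936 from 5642×2418).
The photograph scales with it: width 3224.00 × 0.0936 ≈ 301.71.

302 px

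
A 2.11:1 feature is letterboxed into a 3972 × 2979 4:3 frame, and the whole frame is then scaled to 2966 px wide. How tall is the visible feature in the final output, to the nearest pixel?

At 3972×2979 the feature is width-limited, so height = 3972 / 2.110 ≈ 1882.46 px.
The frame scales by 2966/3972 = 0.7467; 1882.46 × 0.7467 ≈ 1405.69 px.

1406 px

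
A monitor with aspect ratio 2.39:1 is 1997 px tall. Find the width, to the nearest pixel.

4773 px

Width = 1997 × 2.390 = 4772.83.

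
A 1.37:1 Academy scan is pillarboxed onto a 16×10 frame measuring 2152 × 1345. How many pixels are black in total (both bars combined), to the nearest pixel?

416076 pixels

Since 1.370 < 1.600, the scan is height-limited.
Content width = 1345 × 1.370 ≈ 1842.6500 px.
2152 − 1842.6500 = 309.3500 px of bars.
That's 309.3500 × 1345 ≈ 416076 black pixels.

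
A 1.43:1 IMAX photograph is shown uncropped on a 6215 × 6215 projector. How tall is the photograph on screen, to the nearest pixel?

4346 px

1.43:1 IMAX (1.430) > square (1.000), so the photograph fills the width.
Content height = 6215 / 1.430 ≈ 4346.15 px.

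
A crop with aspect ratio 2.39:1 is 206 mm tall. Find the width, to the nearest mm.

492 mm

Width = 206 × 2.390 = 492.34.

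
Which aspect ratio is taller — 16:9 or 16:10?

16:10

16:9 = 1.778 and 16:10 = 1.6; 1.778 > 1.6. The smaller width-to-height ratio is the taller frame.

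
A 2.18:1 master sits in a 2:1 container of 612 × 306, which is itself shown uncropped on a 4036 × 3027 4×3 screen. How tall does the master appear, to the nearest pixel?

First fit — 2.18:1 into 612×306 spans the width: 612.00 × 280.73.
The 2:1 canvas is width-limited in 4036×3027, giving 4036.00 × 2018.00; scale factor 6.5948.
Applying the same ×6.5948: 280.73 → 1851.38.

1851 px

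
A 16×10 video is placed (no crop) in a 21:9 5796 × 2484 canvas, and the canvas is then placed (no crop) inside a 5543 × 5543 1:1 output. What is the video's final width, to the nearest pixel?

3801 px

16×10 in 5796×2484: fills the height, so the video is 3974.40 × 2484.00.
Second fit — the 21:9 canvas into 5543×5543 spans the width: 5543.00 × 2375.57 (×0.9563 from 5796×2484).
So the video's width is 3974.40 × 0.9563 ≈ 3800.91.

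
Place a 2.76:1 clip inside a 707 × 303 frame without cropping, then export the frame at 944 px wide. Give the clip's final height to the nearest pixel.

At 707×303 the clip is width-limited, so height = 707 / 2.760 ≈ 256.16 px.
Resizing to 944 px wide multiplies everything by 1.3352: 256.16 → 342.03 px.

342 px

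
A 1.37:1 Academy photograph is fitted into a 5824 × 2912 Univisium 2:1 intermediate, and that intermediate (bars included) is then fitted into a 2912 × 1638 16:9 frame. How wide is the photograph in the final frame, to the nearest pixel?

First fit — 1.37:1 Academy into 5824×2912 spans the height: 3989.44 × 2912.00.
The Univisium 2:1 canvas is width-limited in 2912×1638, giving 2912.00 × 1456.00; scale factor 0.5000.
So the photograph's width is 3989.44 × 0.5000 ≈ 1994.72.

1995 px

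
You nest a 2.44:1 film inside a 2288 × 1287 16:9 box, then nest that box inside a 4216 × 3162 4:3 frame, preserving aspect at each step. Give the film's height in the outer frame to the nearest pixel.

First fit — 2.44:1 into 2288×1287 spans the width: 2288.00 × 937.70.
16:9 in 4216×3162: fills the width, so the intermediate becomes 4216.00 × 2371.50 — a scale of ×1.8427.
The film scales with it: height 937.70 × 1.8427 ≈ 1727.87.

1728 px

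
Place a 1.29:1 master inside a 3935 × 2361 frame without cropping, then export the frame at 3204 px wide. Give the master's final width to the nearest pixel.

2480 px

In the 3935×2361 frame the master fills the height: width = 2361 × 1.290 ≈ 3045.69 px.
The frame scales by 3204/3935 = 0.8142; 3045.69 × 0.8142 ≈ 2479.90 px.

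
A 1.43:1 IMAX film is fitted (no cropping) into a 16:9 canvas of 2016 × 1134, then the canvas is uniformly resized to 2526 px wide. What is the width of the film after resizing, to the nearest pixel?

2032 px

Fitted into 2016×1134, the film spans the height; its width is 1134 × 1.430 ≈ 1621.62 px.
Scaling 2016 → 2526 is ×1.2530, so the width becomes 1621.62 × 1.2530 ≈ 2031.85 px.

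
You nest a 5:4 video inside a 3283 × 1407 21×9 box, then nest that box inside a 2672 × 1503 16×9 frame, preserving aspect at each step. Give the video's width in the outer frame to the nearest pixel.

Inside the 3283×1407 canvas the video is height-limited at 1758.75 × 1407.00.
21×9 in 2672×1503: fills the width, so the intermediate becomes 2672.00 × 1145.14 — a scale of ×0.8139.
So the video's width is 1758.75 × 0.8139 ≈ 1431.43.

1431 px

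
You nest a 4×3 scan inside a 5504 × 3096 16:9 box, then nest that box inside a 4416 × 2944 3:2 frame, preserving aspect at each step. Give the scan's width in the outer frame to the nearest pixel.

Inside the 5504×3096 canvas the scan is height-limited at 4128.00 × 3096.00.
The 16:9 canvas is width-limited in 4416×2944, giving 4416.00 × 2484.00; scale factor 0.8023.
The scan scales with it: width 4128.00 × 0.8023 ≈ 3312.00.

3312 px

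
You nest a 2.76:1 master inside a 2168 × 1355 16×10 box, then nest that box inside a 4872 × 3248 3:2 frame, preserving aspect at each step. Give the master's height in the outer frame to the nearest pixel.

First fit — 2.76:1 into 2168×1355 spans the width: 2168.00 × 785.51.
16×10 in 4872×3248: fills the width, so the intermediate becomes 4872.00 × 3045.00 — a scale of ×2.2472.
The master scales with it: height 785.51 × 2.2472 ≈ 1765.22.

1765 px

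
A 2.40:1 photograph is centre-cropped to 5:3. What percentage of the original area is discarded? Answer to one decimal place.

30.6%

Going from 2.40:1 to 5:3 means cutting width while keeping height.
Fraction kept = (1.667)/(2.400) ≈ 69.44%, so 30.56% is lost.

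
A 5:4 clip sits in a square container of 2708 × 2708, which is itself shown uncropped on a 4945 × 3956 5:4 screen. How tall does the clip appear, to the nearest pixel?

3165 px

Inside the 2708×2708 canvas the clip is width-limited at 2708.00 × 2166.40.
square in 4945×3956: fills the height, so the intermediate becomes 3956.00 × 3956.00 — a scale of ×1.4609.
Applying the same ×1.4609: 2166.40 → 3164.80.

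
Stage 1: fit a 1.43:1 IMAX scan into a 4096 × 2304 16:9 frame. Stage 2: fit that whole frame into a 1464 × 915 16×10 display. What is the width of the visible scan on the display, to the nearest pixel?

1178 px

1.43:1 IMAX in 4096×2304: fills the height, so the scan is 3294.72 × 2304.00.
Second fit — the 16:9 canvas into 1464×915 spans the width: 1464.00 × 823.50 (×0.3574 from 4096×2304).
So the scan's width is 3294.72 × 0.3574 ≈ 1177.61.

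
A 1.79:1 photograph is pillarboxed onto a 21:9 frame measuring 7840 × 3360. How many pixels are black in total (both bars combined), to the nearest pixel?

1.79:1 is narrower than 21:9, so it spans the full height.
That makes the image 6014.4000 px wide (3360 × 1.790).
Black = 7840 − 6014.4000 = 1825.6000 px.
That's 1825.6000 × 3360 ≈ 6134016 black pixels.

6134016 pixels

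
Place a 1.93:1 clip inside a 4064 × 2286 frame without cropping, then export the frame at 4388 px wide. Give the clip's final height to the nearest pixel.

In the 4064×2286 frame the clip fills the width: height = 4064 / 1.930 ≈ 2105.70 px.
Scaling 4064 → 4388 is ×1.0797, so the height becomes 2105.70 × 1.0797 ≈ 2273.58 px.

2274 px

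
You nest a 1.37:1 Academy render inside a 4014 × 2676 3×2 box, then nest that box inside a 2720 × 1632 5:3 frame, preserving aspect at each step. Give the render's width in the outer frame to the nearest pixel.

Inside the 4014×2676 canvas the render is height-limited at 3666.12 × 2676.00.
The 3×2 canvas is height-limited in 2720×1632, giving 2448.00 × 1632.00; scale factor 0.6099.
Applying the same ×0.6099: 3666.12 → 2235.84.

2236 px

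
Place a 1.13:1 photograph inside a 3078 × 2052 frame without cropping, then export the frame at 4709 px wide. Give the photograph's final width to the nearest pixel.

In the 3078×2052 frame the photograph fills the height: width = 2052 × 1.130 ≈ 2318.76 px.
Resizing to 4709 px wide multiplies everything by 1.5299: 2318.76 → 3547.45 px.

3547 px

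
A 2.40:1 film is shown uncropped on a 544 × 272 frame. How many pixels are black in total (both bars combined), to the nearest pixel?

24661 pixels

2.40:1 is wider than 2:1, so it spans the full width.
That makes the image 226.6667 px tall (544 / 2.400).
272 − 226.6667 = 45.3333 px of bars.
Across the 544-px span: 45.3333 × 544 ≈ 24661 px.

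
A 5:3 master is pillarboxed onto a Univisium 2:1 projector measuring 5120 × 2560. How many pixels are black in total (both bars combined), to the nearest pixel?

5:3 is narrower than Univisium 2:1, so it spans the full height.
The master is 2560 × 5/3 ≈ 4266.6667 px wide.
5120 − 4266.6667 = 853.3333 px of bars.
Across the 2560-px span: 853.3333 × 2560 ≈ 2184533 px.

2184533 pixels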